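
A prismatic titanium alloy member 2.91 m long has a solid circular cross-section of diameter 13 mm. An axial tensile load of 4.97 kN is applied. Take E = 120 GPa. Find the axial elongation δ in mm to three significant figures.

A = 132.7 mm².
δ_mech = NL/(AE) = 4970·2910/(132.7·120000) = 0.908 mm.

0.908 mm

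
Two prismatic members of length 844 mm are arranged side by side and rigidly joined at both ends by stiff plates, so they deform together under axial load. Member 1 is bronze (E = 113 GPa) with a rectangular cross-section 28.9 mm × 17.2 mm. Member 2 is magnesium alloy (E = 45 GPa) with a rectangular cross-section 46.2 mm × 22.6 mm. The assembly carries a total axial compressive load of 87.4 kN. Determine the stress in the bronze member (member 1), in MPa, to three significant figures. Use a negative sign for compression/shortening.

A_1 = 497.1 mm².
A_2 = 1044 mm².
Equal strain + equilibrium ⇒ each member carries load in proportion to AE: A₁E₁ = 56170000 N, A₂E₂ = 46990000 N, ΣAE = 103200000 N.
σ₁ = P·E₁/ΣAE = -87400·113000/103200000 = -95.74 MPa.

-95.7 MPa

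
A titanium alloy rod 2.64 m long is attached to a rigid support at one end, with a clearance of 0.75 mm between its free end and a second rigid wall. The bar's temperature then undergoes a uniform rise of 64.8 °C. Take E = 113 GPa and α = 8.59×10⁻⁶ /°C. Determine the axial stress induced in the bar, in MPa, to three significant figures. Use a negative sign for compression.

-30.8 MPa

Free thermal expansion αLΔT = 8.59e-6 · 2640 · 64.8 = 1.47 mm.
The walls engage after the gap closes; constrained expansion = 1.47 − 0.75 = 0.7195 mm.
The walls impose strain ε = −(0.7195)/2640 = -2.7254e-04; σ = Eε = 113000 · -2.7254e-04 = -30.8 MPa.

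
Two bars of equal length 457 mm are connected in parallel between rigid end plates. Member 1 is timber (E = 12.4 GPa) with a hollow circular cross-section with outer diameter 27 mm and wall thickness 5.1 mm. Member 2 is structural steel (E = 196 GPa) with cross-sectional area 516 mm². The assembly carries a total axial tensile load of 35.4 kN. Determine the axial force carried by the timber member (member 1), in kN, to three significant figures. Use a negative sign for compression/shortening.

1.46 kN

A_1 = 350.9 mm².
Equal strain + equilibrium ⇒ each member carries load in proportion to AE: A₁E₁ = 4351000 N, A₂E₂ = 101100000 N, ΣAE = 105500000 N.
F₁ = P·A₁E₁/ΣAE = 35400·4351000/105500000 = 1460 N.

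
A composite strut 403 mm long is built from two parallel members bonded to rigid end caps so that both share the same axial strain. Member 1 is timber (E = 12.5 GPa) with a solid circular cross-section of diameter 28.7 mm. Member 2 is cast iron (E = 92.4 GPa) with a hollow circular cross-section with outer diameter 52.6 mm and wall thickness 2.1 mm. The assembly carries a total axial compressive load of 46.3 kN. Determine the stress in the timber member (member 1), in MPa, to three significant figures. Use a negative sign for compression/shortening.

-14.9 MPa

A_1 = 646.9 mm².
A_2 = 333.2 mm².
Equal strain + equilibrium ⇒ each member carries load in proportion to AE: A₁E₁ = 8087000 N, A₂E₂ = 30780000 N, ΣAE = 38870000 N.
σ₁ = P·E₁/ΣAE = -46300·12500/38870000 = -14.89 MPa.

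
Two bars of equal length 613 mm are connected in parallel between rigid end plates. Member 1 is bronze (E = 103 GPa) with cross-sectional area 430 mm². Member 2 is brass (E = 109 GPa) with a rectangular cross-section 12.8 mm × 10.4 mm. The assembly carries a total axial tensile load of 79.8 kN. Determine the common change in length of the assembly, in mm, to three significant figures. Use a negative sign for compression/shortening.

A_2 = 133.1 mm².
Equal strain + equilibrium ⇒ each member carries load in proportion to AE: A₁E₁ = 44290000 N, A₂E₂ = 14510000 N, ΣAE = 58800000 N.
δ = PL/ΣAE = 79800·613/58800000 = 0.8319 mm.

0.832 mm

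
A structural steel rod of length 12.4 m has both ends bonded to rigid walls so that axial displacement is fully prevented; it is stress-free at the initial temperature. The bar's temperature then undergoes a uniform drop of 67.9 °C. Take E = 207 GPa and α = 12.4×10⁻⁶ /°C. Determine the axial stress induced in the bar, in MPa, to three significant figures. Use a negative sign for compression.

174 MPa

Free thermal expansion αLΔT = 12.4e-6 · 12400 · -67.9 = -10.44 mm.
The walls impose strain ε = −(-10.44)/12400 = 8.4196e-04; σ = Eε = 207000 · 8.4196e-04 = 174.3 MPa.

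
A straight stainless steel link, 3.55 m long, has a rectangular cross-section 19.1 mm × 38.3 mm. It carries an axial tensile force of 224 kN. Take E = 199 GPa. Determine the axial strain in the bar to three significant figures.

A = 731.5 mm².
σ = N/A = 306.2 MPa; ε = σ/E = 306.2/199000 = 1.539e-03.

0.00154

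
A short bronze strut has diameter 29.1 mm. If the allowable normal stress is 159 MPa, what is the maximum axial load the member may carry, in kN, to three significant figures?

106 kN

A = 665.1 mm².
P_max = σ_allow · A = 159 · 665.1 = 105700 N = 105.7 kN.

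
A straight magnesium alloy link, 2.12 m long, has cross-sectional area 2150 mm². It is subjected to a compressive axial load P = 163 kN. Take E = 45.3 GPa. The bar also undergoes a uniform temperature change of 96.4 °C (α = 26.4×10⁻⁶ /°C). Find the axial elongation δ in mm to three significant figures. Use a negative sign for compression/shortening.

δ_mech = NL/(AE) = -163000·2120/(2150·45300) = -3.548 mm.
δ_thermal = αLΔT = 26.4e-6·2120·96.4 = 5.395 mm.
δ = δ_mech + δ_thermal = 1.847 mm.

1.85 mm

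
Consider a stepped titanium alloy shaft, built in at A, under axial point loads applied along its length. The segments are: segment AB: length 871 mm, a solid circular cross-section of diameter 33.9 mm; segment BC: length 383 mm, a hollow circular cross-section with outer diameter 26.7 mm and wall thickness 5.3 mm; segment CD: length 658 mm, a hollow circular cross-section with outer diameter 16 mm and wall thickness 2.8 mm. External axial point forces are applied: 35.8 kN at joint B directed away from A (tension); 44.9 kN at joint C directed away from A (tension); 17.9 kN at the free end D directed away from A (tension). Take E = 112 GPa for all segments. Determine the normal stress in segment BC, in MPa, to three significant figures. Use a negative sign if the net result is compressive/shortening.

176 MPa

Internal axial forces (sectioning from the free end, tension +): N_CD = 17.9 kN, N_BC = 62.8 kN, N_AB = 98.6 kN.
A_BC = 356.3 mm².
σ_BC = N_BC/A_BC = 62800/356.3 = 176.2 MPa.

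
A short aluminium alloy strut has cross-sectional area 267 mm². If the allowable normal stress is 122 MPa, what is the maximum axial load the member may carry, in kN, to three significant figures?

32.6 kN

P_max = σ_allow · A = 122 · 267 = 32570 N = 32.57 kN.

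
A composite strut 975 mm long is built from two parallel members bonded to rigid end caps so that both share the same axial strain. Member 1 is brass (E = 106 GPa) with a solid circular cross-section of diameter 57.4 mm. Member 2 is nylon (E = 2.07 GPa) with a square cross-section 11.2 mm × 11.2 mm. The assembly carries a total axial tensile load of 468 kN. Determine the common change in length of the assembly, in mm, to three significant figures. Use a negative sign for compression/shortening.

1.66 mm

A_1 = 2588 mm².
A_2 = 125.4 mm².
Equal strain + equilibrium ⇒ each member carries load in proportion to AE: A₁E₁ = 274300000 N, A₂E₂ = 259700 N, ΣAE = 274600000 N.
δ = PL/ΣAE = 468000·975/274600000 = 1.662 mm.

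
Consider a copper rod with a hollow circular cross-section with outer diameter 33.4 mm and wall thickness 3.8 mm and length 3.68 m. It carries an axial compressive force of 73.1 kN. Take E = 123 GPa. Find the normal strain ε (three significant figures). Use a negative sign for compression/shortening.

-0.00168

A = 353.4 mm².
σ = N/A = -206.9 MPa; ε = σ/E = -206.9/123000 = -1.682e-03.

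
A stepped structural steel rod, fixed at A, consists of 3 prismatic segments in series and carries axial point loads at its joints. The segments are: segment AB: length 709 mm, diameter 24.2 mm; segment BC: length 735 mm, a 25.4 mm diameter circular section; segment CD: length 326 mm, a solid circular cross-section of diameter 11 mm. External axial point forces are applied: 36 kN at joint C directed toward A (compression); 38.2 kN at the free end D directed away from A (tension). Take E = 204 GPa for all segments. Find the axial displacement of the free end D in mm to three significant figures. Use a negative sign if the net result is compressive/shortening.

Internal axial forces (sectioning from the free end, tension +): N_CD = 38.2 kN, N_BC = 2.2 kN, N_AB = 2.2 kN.
A_AB = 460 mm².
A_BC = 506.7 mm².
A_CD = 95.03 mm².
δ_AB = 2200·709/(460·204000) = 0.01662 mm
δ_BC = 2200·735/(506.7·204000) = 0.01564 mm
δ_CD = 38200·326/(95.03·204000) = 0.6424 mm
δ = Σδ_i = 0.6746 mm.

0.675 mm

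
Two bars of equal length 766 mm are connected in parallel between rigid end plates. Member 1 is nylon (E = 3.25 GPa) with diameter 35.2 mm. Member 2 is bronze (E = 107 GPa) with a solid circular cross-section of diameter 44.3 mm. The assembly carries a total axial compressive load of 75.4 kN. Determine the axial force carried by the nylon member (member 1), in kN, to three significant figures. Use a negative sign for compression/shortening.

A_1 = 973.1 mm².
A_2 = 1541 mm².
Equal strain + equilibrium ⇒ each member carries load in proportion to AE: A₁E₁ = 3163000 N, A₂E₂ = 164900000 N, ΣAE = 168100000 N.
F₁ = P·A₁E₁/ΣAE = -75400·3163000/168100000 = -1419 N.

-1.42 kN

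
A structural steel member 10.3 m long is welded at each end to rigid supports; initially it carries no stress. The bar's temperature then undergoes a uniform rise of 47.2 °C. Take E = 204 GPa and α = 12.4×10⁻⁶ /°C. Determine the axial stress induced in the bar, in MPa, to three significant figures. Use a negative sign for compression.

-119 MPa

Free thermal expansion αLΔT = 12.4e-6 · 10300 · 47.2 = 6.028 mm.
The walls impose strain ε = −(6.028)/10300 = -5.8528e-04; σ = Eε = 204000 · -5.8528e-04 = -119.4 MPa.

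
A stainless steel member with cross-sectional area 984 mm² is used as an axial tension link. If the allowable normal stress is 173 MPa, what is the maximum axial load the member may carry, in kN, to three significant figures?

170 kN

P_max = σ_allow · A = 173 · 984 = 170200 N = 170.2 kN.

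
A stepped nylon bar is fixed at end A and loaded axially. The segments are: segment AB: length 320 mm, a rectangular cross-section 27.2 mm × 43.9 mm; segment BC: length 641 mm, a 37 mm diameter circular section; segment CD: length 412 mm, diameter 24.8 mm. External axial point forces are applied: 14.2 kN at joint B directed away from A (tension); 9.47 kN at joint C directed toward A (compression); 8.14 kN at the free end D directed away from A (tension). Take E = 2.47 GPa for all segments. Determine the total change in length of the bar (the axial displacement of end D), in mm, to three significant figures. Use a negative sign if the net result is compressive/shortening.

3.89 mm

Internal axial forces (sectioning from the free end, tension +): N_CD = 8.14 kN, N_BC = -1.33 kN, N_AB = 12.87 kN.
A_AB = 1194 mm².
A_BC = 1075 mm².
A_CD = 483.1 mm².
δ_AB = 12870·320/(1194·2470) = 1.396 mm
δ_BC = -1330·641/(1075·2470) = -0.321 mm
δ_CD = 8140·412/(483.1·2470) = 2.811 mm
δ = Σδ_i = 3.886 mm.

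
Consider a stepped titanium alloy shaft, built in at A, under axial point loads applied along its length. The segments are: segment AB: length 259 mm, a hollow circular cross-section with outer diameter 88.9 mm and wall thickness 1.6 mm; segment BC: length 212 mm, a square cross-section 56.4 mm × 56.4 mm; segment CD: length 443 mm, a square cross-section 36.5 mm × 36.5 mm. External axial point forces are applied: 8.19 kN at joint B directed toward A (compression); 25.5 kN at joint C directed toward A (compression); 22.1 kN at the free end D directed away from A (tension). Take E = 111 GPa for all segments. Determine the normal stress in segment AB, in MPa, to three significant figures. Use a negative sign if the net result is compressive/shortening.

-26.4 MPa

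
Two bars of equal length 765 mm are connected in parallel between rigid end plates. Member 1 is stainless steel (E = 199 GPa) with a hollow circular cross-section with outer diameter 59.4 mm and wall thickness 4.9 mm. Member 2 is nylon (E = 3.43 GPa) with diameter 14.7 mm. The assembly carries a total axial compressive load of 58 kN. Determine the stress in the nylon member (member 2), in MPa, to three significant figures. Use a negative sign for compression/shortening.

A_1 = 839 mm².
A_2 = 169.7 mm².
Equal strain + equilibrium ⇒ each member carries load in proportion to AE: A₁E₁ = 167000000 N, A₂E₂ = 582100 N, ΣAE = 167500000 N.
σ₂ = P·E₂/ΣAE = -58000·3430/167500000 = -1.187 MPa.

-1.19 MPa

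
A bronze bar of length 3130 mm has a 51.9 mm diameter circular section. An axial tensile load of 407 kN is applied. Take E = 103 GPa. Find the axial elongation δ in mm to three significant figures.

A = 2116 mm².
δ_mech = NL/(AE) = 407000·3130/(2116·103000) = 5.846 mm.

5.85 mm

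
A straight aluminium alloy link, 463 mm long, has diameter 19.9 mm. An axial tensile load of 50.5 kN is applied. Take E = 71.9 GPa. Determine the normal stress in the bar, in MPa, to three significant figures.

162 MPa

A = 311 mm².
σ = N/A = 50500/311 = 162.4 MPa.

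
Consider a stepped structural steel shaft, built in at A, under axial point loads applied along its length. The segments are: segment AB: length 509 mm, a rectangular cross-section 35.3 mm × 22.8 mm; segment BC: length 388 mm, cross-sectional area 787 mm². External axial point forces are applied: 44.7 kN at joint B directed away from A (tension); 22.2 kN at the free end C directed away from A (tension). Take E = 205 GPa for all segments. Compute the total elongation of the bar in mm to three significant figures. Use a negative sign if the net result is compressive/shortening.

0.260 mm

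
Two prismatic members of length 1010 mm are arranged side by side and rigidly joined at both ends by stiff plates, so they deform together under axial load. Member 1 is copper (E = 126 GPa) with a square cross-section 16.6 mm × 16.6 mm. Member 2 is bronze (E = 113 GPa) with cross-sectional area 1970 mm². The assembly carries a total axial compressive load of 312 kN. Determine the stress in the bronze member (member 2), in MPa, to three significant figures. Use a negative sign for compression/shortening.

-137 MPa

A_1 = 275.6 mm².
Equal strain + equilibrium ⇒ each member carries load in proportion to AE: A₁E₁ = 34720000 N, A₂E₂ = 222600000 N, ΣAE = 257300000 N.
σ₂ = P·E₂/ΣAE = -312000·113000/257300000 = -137 MPa.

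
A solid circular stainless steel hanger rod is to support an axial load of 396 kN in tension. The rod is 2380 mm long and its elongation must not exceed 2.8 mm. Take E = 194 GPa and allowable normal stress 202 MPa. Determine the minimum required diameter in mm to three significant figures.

Required area A ≥ P/σ_allow = 396000/202 = 1960 mm².
For a solid circular section, d ≥ √(4A/π) = 49.96 mm.
Elongation limit: A ≥ PL/(Eδ_allow) = 396000·2380/(194000·2.8) = 1735 mm² ⇒ d ≥ 47 mm.
The stress limit governs.

50.0 mm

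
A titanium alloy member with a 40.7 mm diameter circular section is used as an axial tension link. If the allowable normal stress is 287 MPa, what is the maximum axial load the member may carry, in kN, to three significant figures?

A = 1301 mm².
P_max = σ_allow · A = 287 · 1301 = 373400 N = 373.4 kN.

373 kN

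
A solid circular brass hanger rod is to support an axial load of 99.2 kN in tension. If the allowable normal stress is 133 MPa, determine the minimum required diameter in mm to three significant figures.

Required area A ≥ P/σ_allow = 99200/133 = 745.9 mm².
For a solid circular section, d ≥ √(4A/π) = 30.82 mm.

30.8 mm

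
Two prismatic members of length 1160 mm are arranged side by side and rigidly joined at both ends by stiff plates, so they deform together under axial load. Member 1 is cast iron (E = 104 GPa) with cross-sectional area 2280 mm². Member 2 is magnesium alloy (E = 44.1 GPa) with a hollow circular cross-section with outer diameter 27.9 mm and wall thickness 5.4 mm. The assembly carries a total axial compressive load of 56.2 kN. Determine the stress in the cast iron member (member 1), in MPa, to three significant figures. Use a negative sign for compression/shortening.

A_2 = 381.7 mm².
Equal strain + equilibrium ⇒ each member carries load in proportion to AE: A₁E₁ = 237100000 N, A₂E₂ = 16830000 N, ΣAE = 254000000 N.
σ₁ = P·E₁/ΣAE = -56200·104000/254000000 = -23.02 MPa.

-23.0 MPa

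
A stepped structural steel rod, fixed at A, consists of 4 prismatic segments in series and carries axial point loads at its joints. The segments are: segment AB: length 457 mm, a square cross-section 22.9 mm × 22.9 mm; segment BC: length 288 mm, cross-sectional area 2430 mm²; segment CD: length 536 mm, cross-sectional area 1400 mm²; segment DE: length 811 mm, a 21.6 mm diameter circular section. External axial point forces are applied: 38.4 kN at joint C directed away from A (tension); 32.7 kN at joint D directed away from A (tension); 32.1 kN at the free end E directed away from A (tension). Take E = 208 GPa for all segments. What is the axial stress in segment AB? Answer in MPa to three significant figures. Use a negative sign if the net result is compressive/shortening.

197 MPa

Internal axial forces (sectioning from the free end, tension +): N_DE = 32.1 kN, N_CD = 64.8 kN, N_BC = 103.2 kN, N_AB = 103.2 kN.
A_AB = 524.4 mm².
σ_AB = N_AB/A_AB = 103200/524.4 = 196.8 MPa.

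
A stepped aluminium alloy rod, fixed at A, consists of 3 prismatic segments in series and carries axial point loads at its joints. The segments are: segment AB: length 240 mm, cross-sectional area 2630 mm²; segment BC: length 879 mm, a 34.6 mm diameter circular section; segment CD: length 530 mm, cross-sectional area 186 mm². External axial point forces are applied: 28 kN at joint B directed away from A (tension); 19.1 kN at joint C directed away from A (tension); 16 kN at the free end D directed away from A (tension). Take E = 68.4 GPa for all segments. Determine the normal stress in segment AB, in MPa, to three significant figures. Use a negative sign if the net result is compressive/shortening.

24.0 MPa

Internal axial forces (sectioning from the free end, tension +): N_CD = 16 kN, N_BC = 35.1 kN, N_AB = 63.1 kN.
σ_AB = N_AB/A_AB = 63100/2630 = 23.99 MPa.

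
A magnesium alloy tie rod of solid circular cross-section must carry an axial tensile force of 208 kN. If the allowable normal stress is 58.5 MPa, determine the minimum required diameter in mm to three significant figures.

Required area A ≥ P/σ_allow = 208000/58.5 = 3556 mm².
For a solid circular section, d ≥ √(4A/π) = 67.28 mm.

67.3 mm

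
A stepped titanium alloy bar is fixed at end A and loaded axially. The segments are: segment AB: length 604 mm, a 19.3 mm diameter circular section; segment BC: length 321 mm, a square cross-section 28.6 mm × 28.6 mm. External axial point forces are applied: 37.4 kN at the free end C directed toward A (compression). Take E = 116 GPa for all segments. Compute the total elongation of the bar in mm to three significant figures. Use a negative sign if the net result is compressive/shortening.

-0.792 mm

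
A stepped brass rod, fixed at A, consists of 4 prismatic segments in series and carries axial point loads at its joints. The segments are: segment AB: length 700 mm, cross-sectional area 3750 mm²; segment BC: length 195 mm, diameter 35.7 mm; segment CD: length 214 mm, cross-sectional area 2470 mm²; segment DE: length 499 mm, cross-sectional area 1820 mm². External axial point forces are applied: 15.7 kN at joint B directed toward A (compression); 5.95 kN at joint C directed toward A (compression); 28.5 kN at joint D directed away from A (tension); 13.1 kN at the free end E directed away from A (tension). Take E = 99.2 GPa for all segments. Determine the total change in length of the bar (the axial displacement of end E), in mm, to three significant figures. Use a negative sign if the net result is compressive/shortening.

0.180 mm

Internal axial forces (sectioning from the free end, tension +): N_DE = 13.1 kN, N_CD = 41.6 kN, N_BC = 35.65 kN, N_AB = 19.95 kN.
A_BC = 1001 mm².
δ_AB = 19950·700/(3750·99200) = 0.03754 mm
δ_BC = 35650·195/(1001·99200) = 0.07001 mm
δ_CD = 41600·214/(2470·99200) = 0.03633 mm
δ_DE = 13100·499/(1820·99200) = 0.03621 mm
δ = Σδ_i = 0.1801 mm.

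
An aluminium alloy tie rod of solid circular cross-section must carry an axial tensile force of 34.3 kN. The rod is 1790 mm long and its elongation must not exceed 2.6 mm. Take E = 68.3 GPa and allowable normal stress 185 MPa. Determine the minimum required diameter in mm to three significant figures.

Required area A ≥ P/σ_allow = 34300/185 = 185.4 mm².
For a solid circular section, d ≥ √(4A/π) = 15.36 mm.
Elongation limit: A ≥ PL/(Eδ_allow) = 34300·1790/(68300·2.6) = 345.7 mm² ⇒ d ≥ 20.98 mm.
The elongation limit governs.

21.0 mm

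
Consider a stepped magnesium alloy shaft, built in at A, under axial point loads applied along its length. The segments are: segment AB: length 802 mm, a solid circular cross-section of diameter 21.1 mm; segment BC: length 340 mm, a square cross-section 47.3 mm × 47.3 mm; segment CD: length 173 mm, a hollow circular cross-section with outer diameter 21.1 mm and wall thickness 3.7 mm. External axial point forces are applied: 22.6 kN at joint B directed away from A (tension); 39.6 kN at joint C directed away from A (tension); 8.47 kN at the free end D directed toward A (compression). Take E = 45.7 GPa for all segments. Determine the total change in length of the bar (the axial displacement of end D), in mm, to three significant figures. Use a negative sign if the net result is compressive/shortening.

2.64 mm

Internal axial forces (sectioning from the free end, tension +): N_CD = -8.47 kN, N_BC = 31.13 kN, N_AB = 53.73 kN.
A_AB = 349.7 mm².
A_BC = 2237 mm².
A_CD = 202.3 mm².
δ_AB = 53730·802/(349.7·45700) = 2.697 mm
δ_BC = 31130·340/(2237·45700) = 0.1035 mm
δ_CD = -8470·173/(202.3·45700) = -0.1585 mm
δ = Σδ_i = 2.642 mm.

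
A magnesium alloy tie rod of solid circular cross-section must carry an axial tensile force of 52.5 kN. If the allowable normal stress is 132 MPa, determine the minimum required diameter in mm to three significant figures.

Required area A ≥ P/σ_allow = 52500/132 = 397.7 mm².
For a solid circular section, d ≥ √(4A/π) = 22.5 mm.

22.5 mm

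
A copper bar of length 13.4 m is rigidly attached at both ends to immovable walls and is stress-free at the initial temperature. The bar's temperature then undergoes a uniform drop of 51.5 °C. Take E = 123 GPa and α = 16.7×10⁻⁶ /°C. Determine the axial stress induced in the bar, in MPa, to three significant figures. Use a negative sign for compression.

106 MPa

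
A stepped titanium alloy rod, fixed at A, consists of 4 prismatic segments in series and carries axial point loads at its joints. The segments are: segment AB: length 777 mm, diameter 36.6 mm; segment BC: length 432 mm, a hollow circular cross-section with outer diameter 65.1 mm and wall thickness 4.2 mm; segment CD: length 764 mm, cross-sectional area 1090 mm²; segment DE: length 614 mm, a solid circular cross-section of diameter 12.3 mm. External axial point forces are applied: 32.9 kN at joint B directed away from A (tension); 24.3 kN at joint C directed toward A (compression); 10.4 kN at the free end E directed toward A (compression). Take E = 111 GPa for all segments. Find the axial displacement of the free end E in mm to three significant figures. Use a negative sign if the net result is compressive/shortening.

-0.730 mm

Internal axial forces (sectioning from the free end, tension +): N_DE = -10.4 kN, N_CD = -10.4 kN, N_BC = -34.7 kN, N_AB = -1.8 kN.
A_AB = 1052 mm².
A_BC = 803.6 mm².
A_DE = 118.8 mm².
δ_AB = -1800·777/(1052·111000) = -0.01198 mm
δ_BC = -34700·432/(803.6·111000) = -0.1681 mm
δ_CD = -10400·764/(1090·111000) = -0.06567 mm
δ_DE = -10400·614/(118.8·111000) = -0.4841 mm
δ = Σδ_i = -0.7299 mm.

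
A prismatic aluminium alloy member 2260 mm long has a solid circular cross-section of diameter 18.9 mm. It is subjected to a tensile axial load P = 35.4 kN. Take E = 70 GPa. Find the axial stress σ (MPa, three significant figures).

A = 280.6 mm².
σ = N/A = 35400/280.6 = 126.2 MPa.

126 MPa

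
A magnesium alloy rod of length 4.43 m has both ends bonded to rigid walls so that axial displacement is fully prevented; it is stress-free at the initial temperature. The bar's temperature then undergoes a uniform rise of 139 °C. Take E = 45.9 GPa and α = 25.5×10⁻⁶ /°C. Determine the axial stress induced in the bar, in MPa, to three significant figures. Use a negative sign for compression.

Free thermal expansion αLΔT = 25.5e-6 · 4430 · 139 = 15.7 mm.
The walls impose strain ε = −(15.7)/4430 = -3.5445e-03; σ = Eε = 45900 · -3.5445e-03 = -162.7 MPa.

-163 MPa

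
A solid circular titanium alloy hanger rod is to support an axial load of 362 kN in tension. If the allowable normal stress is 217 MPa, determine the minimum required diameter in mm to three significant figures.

46.1 mm

Required area A ≥ P/σ_allow = 362000/217 = 1668 mm².
For a solid circular section, d ≥ √(4A/π) = 46.09 mm.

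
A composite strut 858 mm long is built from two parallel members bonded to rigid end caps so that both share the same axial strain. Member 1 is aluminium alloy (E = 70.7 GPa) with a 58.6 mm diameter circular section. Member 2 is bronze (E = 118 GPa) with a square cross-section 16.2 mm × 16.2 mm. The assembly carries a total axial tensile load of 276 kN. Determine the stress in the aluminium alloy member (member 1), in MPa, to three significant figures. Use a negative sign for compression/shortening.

A_1 = 2697 mm².
A_2 = 262.4 mm².
Equal strain + equilibrium ⇒ each member carries load in proportion to AE: A₁E₁ = 190700000 N, A₂E₂ = 30970000 N, ΣAE = 221600000 N.
σ₁ = P·E₁/ΣAE = 276000·70700/221600000 = 88.04 MPa.

88.0 MPa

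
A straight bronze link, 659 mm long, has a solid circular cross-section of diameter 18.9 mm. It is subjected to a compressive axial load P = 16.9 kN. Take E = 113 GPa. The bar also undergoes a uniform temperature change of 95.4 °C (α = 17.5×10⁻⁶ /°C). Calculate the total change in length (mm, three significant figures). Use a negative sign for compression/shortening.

0.749 mm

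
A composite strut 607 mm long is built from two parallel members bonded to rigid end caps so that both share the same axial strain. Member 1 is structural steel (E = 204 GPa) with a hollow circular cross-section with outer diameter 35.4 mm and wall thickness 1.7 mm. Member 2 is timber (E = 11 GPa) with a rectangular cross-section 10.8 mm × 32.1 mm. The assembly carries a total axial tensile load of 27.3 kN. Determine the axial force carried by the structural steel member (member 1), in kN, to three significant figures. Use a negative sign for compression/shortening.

A_1 = 180 mm².
A_2 = 346.7 mm².
Equal strain + equilibrium ⇒ each member carries load in proportion to AE: A₁E₁ = 36720000 N, A₂E₂ = 3813000 N, ΣAE = 40530000 N.
F₁ = P·A₁E₁/ΣAE = 27300·36720000/40530000 = 24730 N.

24.7 kN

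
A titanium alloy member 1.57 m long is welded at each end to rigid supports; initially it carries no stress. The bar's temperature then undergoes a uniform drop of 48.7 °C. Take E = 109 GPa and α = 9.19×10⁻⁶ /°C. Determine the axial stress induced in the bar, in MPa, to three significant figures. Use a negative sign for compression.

48.8 MPa

Free thermal expansion αLΔT = 9.19e-6 · 1570 · -48.7 = -0.7027 mm.
The walls impose strain ε = −(-0.7027)/1570 = 4.4755e-04; σ = Eε = 109000 · 4.4755e-04 = 48.78 MPa.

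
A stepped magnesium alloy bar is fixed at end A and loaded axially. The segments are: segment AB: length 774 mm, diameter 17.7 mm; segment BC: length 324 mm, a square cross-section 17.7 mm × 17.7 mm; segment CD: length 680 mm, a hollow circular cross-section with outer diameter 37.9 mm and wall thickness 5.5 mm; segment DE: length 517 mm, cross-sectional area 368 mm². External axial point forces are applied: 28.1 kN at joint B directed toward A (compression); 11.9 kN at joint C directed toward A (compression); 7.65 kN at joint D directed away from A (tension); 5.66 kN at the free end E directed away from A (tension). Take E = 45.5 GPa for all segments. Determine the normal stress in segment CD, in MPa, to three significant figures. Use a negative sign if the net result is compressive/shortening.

23.8 MPa

Internal axial forces (sectioning from the free end, tension +): N_DE = 5.66 kN, N_CD = 13.31 kN, N_BC = 1.41 kN, N_AB = -26.69 kN.
A_CD = 559.8 mm².
σ_CD = N_CD/A_CD = 13310/559.8 = 23.77 MPa.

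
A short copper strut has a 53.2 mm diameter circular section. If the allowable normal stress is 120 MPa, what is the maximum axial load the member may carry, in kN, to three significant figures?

267 kN

A = 2223 mm².
P_max = σ_allow · A = 120 · 2223 = 266700 N = 266.7 kN.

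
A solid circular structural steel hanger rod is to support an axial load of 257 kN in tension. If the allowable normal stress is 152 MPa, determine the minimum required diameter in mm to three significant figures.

46.4 mm

Required area A ≥ P/σ_allow = 257000/152 = 1691 mm².
For a solid circular section, d ≥ √(4A/π) = 46.4 mm.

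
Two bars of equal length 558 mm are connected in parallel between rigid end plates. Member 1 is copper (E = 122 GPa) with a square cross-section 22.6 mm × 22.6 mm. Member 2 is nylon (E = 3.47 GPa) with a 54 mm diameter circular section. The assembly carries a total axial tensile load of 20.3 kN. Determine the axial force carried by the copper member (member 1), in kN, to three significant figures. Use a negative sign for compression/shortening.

18.0 kN

A_1 = 510.8 mm².
A_2 = 2290 mm².
Equal strain + equilibrium ⇒ each member carries load in proportion to AE: A₁E₁ = 62310000 N, A₂E₂ = 7947000 N, ΣAE = 70260000 N.
F₁ = P·A₁E₁/ΣAE = 20300·62310000/70260000 = 18000 N.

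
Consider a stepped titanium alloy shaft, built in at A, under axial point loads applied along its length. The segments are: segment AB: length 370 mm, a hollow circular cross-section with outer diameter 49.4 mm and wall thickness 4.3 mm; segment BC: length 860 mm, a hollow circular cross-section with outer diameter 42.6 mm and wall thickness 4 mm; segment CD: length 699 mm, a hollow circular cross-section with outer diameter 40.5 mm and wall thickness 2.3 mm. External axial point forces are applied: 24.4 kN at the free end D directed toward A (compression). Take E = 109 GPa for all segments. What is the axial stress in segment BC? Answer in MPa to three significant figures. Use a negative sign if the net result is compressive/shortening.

-50.3 MPa

Internal axial forces (sectioning from the free end, tension +): N_CD = -24.4 kN, N_BC = -24.4 kN, N_AB = -24.4 kN.
A_BC = 485.1 mm².
σ_BC = N_BC/A_BC = -24400/485.1 = -50.3 MPa.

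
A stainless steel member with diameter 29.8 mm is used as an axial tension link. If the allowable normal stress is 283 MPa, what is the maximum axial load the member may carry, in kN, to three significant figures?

A = 697.5 mm².
P_max = σ_allow · A = 283 · 697.5 = 197400 N = 197.4 kN.

197 kN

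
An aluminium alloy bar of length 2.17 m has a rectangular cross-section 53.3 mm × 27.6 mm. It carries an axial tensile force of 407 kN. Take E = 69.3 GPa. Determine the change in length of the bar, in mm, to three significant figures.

8.66 mm

A = 1471 mm².
δ_mech = NL/(AE) = 407000·2170/(1471·69300) = 8.663 mm.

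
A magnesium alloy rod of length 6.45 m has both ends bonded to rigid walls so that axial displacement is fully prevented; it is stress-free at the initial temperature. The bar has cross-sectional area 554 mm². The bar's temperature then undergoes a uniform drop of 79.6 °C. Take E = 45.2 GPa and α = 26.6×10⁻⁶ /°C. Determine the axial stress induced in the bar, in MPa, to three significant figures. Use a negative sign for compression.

Free thermal expansion αLΔT = 26.6e-6 · 6450 · -79.6 = -13.66 mm.
The walls impose strain ε = −(-13.66)/6450 = 2.1174e-03; σ = Eε = 45200 · 2.1174e-03 = 95.7 MPa.

95.7 MPa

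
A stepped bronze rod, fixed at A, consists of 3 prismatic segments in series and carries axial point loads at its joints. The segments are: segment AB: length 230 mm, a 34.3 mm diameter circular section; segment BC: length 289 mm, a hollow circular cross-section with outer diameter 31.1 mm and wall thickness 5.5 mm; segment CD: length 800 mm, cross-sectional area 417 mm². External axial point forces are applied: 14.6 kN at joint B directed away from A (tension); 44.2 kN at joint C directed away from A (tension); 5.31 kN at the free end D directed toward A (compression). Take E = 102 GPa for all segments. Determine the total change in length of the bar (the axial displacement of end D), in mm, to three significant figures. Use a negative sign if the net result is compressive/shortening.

0.280 mm

Internal axial forces (sectioning from the free end, tension +): N_CD = -5.31 kN, N_BC = 38.89 kN, N_AB = 53.49 kN.
A_AB = 924 mm².
A_BC = 442.3 mm².
δ_AB = 53490·230/(924·102000) = 0.1305 mm
δ_BC = 38890·289/(442.3·102000) = 0.2491 mm
δ_CD = -5310·800/(417·102000) = -0.09987 mm
δ = Σδ_i = 0.2798 mm.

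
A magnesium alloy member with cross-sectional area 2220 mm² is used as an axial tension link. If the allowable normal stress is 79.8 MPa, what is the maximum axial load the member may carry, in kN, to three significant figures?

177 kN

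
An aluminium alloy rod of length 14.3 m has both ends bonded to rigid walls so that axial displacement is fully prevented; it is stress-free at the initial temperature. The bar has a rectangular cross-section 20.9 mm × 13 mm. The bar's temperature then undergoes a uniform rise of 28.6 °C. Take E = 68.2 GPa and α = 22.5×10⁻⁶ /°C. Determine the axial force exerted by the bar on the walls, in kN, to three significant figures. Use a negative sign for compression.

Free thermal expansion αLΔT = 22.5e-6 · 14300 · 28.6 = 9.202 mm.
The walls impose strain ε = −(9.202)/14300 = -6.4350e-04; σ = Eε = 68200 · -6.4350e-04 = -43.89 MPa.
Wall reaction R = σ·A = -43.89·271.7 = -11920 N = -11.92 kN.

-11.9 kN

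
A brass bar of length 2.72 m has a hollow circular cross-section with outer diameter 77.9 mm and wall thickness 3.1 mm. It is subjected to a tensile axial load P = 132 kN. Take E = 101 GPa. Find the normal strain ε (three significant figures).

A = 728.5 mm².
σ = N/A = 181.2 MPa; ε = σ/E = 181.2/101000 = 1.794e-03.

0.00179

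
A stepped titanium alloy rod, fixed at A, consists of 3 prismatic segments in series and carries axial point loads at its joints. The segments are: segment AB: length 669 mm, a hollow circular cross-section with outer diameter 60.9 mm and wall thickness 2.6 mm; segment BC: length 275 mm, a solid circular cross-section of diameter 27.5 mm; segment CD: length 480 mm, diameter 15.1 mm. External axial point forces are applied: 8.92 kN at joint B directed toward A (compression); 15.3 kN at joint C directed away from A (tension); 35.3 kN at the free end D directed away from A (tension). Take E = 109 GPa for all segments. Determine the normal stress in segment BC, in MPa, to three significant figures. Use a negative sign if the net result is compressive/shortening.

85.2 MPa

Internal axial forces (sectioning from the free end, tension +): N_CD = 35.3 kN, N_BC = 50.6 kN, N_AB = 41.68 kN.
A_BC = 594 mm².
σ_BC = N_BC/A_BC = 50600/594 = 85.19 MPa.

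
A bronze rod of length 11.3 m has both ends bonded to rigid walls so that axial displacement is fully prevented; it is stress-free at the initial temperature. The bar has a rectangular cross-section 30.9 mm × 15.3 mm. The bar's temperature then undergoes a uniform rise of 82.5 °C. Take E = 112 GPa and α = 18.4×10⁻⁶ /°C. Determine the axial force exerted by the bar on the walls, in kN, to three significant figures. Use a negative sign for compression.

Free thermal expansion αLΔT = 18.4e-6 · 11300 · 82.5 = 17.15 mm.
The walls impose strain ε = −(17.15)/11300 = -1.5180e-03; σ = Eε = 112000 · -1.5180e-03 = -170 MPa.
Wall reaction R = σ·A = -170·472.8 = -80380 N = -80.38 kN.

-80.4 kN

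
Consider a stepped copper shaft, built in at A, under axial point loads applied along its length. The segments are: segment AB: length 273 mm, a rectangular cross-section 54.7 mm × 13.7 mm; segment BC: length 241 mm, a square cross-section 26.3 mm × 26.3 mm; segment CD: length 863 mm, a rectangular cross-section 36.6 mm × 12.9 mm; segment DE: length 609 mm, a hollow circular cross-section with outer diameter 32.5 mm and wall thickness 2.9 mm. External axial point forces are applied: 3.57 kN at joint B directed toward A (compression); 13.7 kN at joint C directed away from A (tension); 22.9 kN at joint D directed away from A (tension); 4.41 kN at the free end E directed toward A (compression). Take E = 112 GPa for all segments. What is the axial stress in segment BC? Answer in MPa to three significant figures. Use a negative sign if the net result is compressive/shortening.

46.5 MPa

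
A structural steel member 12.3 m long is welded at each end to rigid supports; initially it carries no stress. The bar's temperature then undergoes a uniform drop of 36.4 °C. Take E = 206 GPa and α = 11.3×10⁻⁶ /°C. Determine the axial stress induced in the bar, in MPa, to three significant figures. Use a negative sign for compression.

84.7 MPa

Free thermal expansion αLΔT = 11.3e-6 · 12300 · -36.4 = -5.059 mm.
The walls impose strain ε = −(-5.059)/12300 = 4.1132e-04; σ = Eε = 206000 · 4.1132e-04 = 84.73 MPa.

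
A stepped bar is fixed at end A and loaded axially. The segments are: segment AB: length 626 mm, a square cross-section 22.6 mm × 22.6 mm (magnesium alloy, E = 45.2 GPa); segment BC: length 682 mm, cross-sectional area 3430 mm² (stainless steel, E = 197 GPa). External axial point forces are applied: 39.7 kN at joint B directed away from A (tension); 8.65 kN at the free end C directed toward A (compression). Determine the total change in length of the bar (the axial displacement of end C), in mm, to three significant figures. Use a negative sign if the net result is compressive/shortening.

0.833 mm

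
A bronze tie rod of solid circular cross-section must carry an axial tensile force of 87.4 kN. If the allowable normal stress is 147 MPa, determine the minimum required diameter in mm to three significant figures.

27.5 mm

Required area A ≥ P/σ_allow = 87400/147 = 594.6 mm².
For a solid circular section, d ≥ √(4A/π) = 27.51 mm.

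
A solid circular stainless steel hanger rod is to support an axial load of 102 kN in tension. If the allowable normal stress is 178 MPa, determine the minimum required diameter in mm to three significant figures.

27.0 mm

Required area A ≥ P/σ_allow = 102000/178 = 573 mm².
For a solid circular section, d ≥ √(4A/π) = 27.01 mm.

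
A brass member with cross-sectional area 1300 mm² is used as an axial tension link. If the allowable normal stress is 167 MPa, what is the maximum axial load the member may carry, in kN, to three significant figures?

217 kN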